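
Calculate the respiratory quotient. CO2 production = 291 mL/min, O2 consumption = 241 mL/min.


RQ = VCO2 / VO2
RQ = 291 / 241
RQ = 1.207


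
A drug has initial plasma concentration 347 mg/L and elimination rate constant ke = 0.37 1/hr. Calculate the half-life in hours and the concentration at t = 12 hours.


t_half = ln(2) / ke = 0.693147 / 0.37 = 1.873 hr
C(t) = C0 * exp(-ke*t) = 347 * exp(-0.37*12)
C(12) = 4.093 mg/L


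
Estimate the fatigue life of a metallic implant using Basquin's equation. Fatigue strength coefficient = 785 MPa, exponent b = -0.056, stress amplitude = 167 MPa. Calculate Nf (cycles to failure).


sigma_a = sigma_f' * (2Nf)^b
2Nf = (sigma_a/sigma_f')^(1/b)
2Nf = (167/785)^(1/-0.056)
2Nf = 1.0063185e+12
Nf = 5.0316e+11


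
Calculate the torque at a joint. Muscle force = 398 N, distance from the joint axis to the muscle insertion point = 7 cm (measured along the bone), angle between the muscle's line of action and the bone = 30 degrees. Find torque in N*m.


Torque = F * d * sin(theta)   (moment arm = d*sin(theta))
d = 7 cm = 0.07 m
Torque = 398 * 0.07 * sin(30)
Torque = 13.93 N*m


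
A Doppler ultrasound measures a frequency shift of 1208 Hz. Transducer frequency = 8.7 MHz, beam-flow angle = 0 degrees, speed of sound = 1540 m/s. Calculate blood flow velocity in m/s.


v = fd * c / (2 * f0 * cos(theta))
v = 1208 * 1540 / (2 * 8.7000e+06 * cos(0))
v = 0.1069 m/s


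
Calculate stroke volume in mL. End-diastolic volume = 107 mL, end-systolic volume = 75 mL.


SV = EDV - ESV
SV = 107 - 75
SV = 32 mL


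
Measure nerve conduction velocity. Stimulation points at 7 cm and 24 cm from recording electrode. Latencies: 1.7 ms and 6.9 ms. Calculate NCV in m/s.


Distance = (24 - 7) / 100 = 0.17 m
dt = (6.9 - 1.7) / 1000 = 0.0052 s
NCV = dist / dt = 32.69 m/s


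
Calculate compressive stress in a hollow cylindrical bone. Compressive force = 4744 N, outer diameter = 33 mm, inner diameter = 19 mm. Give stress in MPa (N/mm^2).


A = pi*(r_o^2 - r_i^2)
r_o = 16.5 mm, r_i = 9.5 mm
A = 571.77 mm^2
sigma = F/A = 4744 / 571.77
sigma = 8.297 MPa


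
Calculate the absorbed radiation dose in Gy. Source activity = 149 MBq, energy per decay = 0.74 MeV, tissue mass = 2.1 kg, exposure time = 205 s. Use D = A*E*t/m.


A = 149 MBq = 1.4900e+08 Bq
E = 0.74 MeV = 1.18548e-13 J
D = A*E*t/m = 1.4900e+08*1.18548e-13*205/2.1
D = 0.001724 Gy


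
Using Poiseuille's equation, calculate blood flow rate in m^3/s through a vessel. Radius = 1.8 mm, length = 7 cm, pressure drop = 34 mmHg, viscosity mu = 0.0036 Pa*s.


Q = pi*r^4*dP / (8*mu*L)
r = 0.0018 m, L = 0.07 m
dP = 34 mmHg = 4532.948 Pa
Q = 7.4153e-05 m^3/s


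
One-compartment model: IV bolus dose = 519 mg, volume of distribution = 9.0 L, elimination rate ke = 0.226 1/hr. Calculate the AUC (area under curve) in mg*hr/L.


C0 = Dose/Vd = 519/9.0 = 57.6667 mg/L
AUC = C0/ke = 57.6667/0.226
AUC = 255.2 mg*hr/L


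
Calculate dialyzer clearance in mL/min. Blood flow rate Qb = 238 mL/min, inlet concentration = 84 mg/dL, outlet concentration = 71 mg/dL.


K = Qb * (Cb_in - Cb_out) / Cb_in
K = 238 * (84 - 71) / 84
K = 36.83 mL/min


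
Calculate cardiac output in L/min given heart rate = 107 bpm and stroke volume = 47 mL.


CO = HR * SV
CO = 107 * 47 / 1000
CO = 5.029 L/min


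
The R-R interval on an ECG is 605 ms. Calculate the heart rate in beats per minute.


HR = 60 / RR_interval(s)
RR = 605 ms = 0.605 s
HR = 60 / 0.605 = 99.17 bpm


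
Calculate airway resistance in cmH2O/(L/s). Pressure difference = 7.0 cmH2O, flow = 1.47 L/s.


R = dP / flow
R = 7.0 / 1.47
R = 4.762 cmH2O/(L/s)


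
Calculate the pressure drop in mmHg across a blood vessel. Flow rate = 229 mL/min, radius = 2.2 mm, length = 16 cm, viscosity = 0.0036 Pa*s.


dP = 8*mu*L*Q / (pi*r^4)
Q = 229 mL/min = 3.81667e-06 m^3/s
dP = 238.977 Pa = 238.977 / 133.322 mmHg = 1.792 mmHg


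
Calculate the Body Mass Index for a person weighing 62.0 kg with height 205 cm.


BMI = weight / height^2
height = 205 cm = 2.05 m
BMI = 62.0 / 2.05^2
BMI = 14.75 kg/m^2


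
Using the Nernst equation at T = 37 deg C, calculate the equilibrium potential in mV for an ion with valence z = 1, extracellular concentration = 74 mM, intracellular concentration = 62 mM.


E = (RT/(zF)) * ln(C_out/C_in)
T = 37 + 273.15 = 310.15 K
E = (8.314 * 310.15 / (1 * 96485)) * ln(74/62)
E = 4.729 mV


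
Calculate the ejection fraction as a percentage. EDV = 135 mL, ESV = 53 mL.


SV = EDV - ESV = 135 - 53 = 82 mL
EF = SV/EDV * 100 = 82/135 * 100
EF = 60.74%


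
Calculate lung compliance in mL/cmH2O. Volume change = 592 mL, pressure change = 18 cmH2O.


C = dV / dP
C = 592 / 18
C = 32.89 mL/cmH2O


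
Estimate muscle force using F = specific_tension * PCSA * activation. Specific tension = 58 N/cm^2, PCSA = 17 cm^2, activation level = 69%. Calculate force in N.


F = sigma * PCSA * activation
F = 58 * 17 * 0.69
F = 680.3 N


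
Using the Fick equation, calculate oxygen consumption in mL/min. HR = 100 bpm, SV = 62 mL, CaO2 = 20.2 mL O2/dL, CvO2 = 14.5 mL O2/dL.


CO = HR*SV = 100*62/1000 = 6.2 L/min
a-v O2 diff = 20.2 - 14.5 = 5.7 mL/dL
VO2 = CO * (CaO2-CvO2) * 10 dL/L
VO2 = 6.2 * 5.7 * 10
VO2 = 353.4 mL/min


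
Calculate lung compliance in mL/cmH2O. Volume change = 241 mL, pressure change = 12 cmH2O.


C = dV / dP
C = 241 / 12
C = 20.08 mL/cmH2O


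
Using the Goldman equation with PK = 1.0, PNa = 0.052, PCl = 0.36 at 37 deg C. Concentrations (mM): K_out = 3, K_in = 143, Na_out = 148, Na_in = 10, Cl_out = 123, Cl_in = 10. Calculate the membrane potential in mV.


Vm = (RT/F)*ln((PK*Ko + PNa*Nao + PCl*Cli)/(PK*Ki + PNa*Nai + PCl*Clo))
Numer = 14.296, Denom = 187.8
Vm = -68.83 mV


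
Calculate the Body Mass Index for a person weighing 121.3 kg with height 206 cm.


BMI = weight / height^2
height = 206 cm = 2.06 m
BMI = 121.3 / 2.06^2
BMI = 28.58 kg/m^2


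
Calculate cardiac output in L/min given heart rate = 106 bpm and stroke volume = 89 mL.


CO = HR * SV
CO = 106 * 89 / 1000
CO = 9.434 L/min


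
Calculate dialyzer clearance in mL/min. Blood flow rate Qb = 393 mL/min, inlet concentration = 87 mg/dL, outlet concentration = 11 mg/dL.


K = Qb * (Cb_in - Cb_out) / Cb_in
K = 393 * (87 - 11) / 87
K = 343.3 mL/min


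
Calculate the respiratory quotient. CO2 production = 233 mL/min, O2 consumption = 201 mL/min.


RQ = VCO2 / VO2
RQ = 233 / 201
RQ = 1.159


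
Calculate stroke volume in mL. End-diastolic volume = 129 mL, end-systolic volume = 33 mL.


SV = EDV - ESV
SV = 129 - 33
SV = 96 mL


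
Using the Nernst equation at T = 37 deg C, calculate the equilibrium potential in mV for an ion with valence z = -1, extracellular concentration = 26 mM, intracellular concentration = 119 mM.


E = (RT/(zF)) * ln(C_out/C_in)
T = 37 + 273.15 = 310.15 K
E = (8.314 * 310.15 / (-1 * 96485)) * ln(26/119)
E = 40.65 mV


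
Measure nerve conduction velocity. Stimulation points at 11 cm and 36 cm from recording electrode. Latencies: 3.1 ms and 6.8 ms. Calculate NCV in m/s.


Distance = (36 - 11) / 100 = 0.25 m
dt = (6.8 - 3.1) / 1000 = 0.0037 s
NCV = dist / dt = 67.57 m/s


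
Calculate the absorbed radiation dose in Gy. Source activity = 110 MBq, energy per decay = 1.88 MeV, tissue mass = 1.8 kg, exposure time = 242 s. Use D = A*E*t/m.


A = 110 MBq = 1.1000e+08 Bq
E = 1.88 MeV = 3.01176e-13 J
D = A*E*t/m = 1.1000e+08*3.01176e-13*242/1.8
D = 0.004454 Gy


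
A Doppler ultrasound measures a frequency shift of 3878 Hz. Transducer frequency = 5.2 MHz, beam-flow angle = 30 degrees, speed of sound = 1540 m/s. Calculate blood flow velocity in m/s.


v = fd * c / (2 * f0 * cos(theta))
v = 3878 * 1540 / (2 * 5.2000e+06 * cos(30))
v = 0.6631 m/s


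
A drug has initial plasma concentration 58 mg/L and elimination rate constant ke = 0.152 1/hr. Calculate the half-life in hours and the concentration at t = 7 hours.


t_half = ln(2) / ke = 0.693147 / 0.152 = 4.56 hr
C(t) = C0 * exp(-ke*t) = 58 * exp(-0.152*7)
C(7) = 20.01 mg/L


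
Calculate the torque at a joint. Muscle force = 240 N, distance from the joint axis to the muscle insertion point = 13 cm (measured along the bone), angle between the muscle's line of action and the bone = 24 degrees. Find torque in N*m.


Torque = F * d * sin(theta)   (moment arm = d*sin(theta))
d = 13 cm = 0.13 m
Torque = 240 * 0.13 * sin(24)
Torque = 12.69 N*m


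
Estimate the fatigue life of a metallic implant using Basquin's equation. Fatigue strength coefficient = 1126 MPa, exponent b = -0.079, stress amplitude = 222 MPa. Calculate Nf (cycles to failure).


sigma_a = sigma_f' * (2Nf)^b
2Nf = (sigma_a/sigma_f')^(1/b)
2Nf = (222/1126)^(1/-0.079)
2Nf = 8.4410733e+08
Nf = 4.2205e+08


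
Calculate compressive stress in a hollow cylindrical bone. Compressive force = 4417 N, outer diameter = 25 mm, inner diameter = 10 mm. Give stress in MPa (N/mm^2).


A = pi*(r_o^2 - r_i^2)
r_o = 12.5 mm, r_i = 5 mm
A = 412.334 mm^2
sigma = F/A = 4417 / 412.334
sigma = 10.71 MPa


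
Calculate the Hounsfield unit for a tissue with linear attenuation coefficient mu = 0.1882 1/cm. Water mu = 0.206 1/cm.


HU = ((mu_tissue - mu_water) / mu_water) * 1000
HU = ((0.1882 - 0.206) / 0.206) * 1000
HU = -86.41


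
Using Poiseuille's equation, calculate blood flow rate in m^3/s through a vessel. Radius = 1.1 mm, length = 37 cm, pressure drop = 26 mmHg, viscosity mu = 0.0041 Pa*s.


Q = pi*r^4*dP / (8*mu*L)
r = 0.0011 m, L = 0.37 m
dP = 26 mmHg = 3466.372 Pa
Q = 1.3138e-06 m^3/s


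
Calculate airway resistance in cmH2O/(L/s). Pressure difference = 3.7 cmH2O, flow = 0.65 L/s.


R = dP / flow
R = 3.7 / 0.65
R = 5.692 cmH2O/(L/s)


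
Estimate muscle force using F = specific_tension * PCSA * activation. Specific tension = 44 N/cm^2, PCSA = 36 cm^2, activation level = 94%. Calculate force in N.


F = sigma * PCSA * activation
F = 44 * 36 * 0.94
F = 1489 N


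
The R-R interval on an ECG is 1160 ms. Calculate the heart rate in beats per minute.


HR = 60 / RR_interval(s)
RR = 1160 ms = 1.16 s
HR = 60 / 1.16 = 51.72 bpm


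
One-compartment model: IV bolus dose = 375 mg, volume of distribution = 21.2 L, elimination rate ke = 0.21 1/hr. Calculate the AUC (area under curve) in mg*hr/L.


C0 = Dose/Vd = 375/21.2 = 17.6887 mg/L
AUC = C0/ke = 17.6887/0.21
AUC = 84.23 mg*hr/L


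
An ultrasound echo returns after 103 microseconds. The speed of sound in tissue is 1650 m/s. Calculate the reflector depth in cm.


depth = c * t / 2
t = 103 us = 1.0300e-04 s
depth = 1650 * 1.0300e-04 / 2
depth = 0.084975 m = 8.4975 cm


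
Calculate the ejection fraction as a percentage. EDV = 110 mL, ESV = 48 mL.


SV = EDV - ESV = 110 - 48 = 62 mL
EF = SV/EDV * 100 = 62/110 * 100
EF = 56.36%


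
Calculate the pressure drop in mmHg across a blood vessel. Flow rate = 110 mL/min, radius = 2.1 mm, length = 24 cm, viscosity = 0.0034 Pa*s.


dP = 8*mu*L*Q / (pi*r^4)
Q = 110 mL/min = 1.83333e-06 m^3/s
dP = 195.882 Pa = 195.882 / 133.322 mmHg = 1.469 mmHg


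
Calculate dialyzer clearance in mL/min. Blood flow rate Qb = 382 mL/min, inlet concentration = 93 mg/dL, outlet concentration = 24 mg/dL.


K = Qb * (Cb_in - Cb_out) / Cb_in
K = 382 * (93 - 24) / 93
K = 283.4 mL/min


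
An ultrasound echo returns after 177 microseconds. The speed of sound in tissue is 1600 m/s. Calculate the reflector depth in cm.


depth = c * t / 2
t = 177 us = 1.7700e-04 s
depth = 1600 * 1.7700e-04 / 2
depth = 0.1416 m = 14.16 cm


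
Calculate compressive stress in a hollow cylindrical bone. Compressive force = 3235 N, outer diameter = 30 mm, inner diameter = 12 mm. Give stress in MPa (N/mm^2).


A = pi*(r_o^2 - r_i^2)
r_o = 15 mm, r_i = 6 mm
A = 593.761 mm^2
sigma = F/A = 3235 / 593.761
sigma = 5.448 MPa


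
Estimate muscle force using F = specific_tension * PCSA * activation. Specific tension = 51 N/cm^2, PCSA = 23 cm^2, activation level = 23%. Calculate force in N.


F = sigma * PCSA * activation
F = 51 * 23 * 0.23
F = 269.8 N


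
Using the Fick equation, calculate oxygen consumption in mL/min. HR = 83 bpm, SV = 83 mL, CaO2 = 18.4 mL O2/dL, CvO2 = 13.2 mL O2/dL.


CO = HR*SV = 83*83/1000 = 6.889 L/min
a-v O2 diff = 18.4 - 13.2 = 5.2 mL/dL
VO2 = CO * (CaO2-CvO2) * 10 dL/L
VO2 = 6.889 * 5.2 * 10
VO2 = 358.2 mL/min


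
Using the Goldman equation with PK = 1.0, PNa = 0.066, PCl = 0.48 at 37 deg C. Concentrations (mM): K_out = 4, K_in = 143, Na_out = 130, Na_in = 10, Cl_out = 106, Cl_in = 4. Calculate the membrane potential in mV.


Vm = (RT/F)*ln((PK*Ko + PNa*Nao + PCl*Cli)/(PK*Ki + PNa*Nai + PCl*Clo))
Numer = 14.5, Denom = 194.54
Vm = -69.39 mV


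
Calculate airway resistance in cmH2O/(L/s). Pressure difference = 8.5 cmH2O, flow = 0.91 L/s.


R = dP / flow
R = 8.5 / 0.91
R = 9.341 cmH2O/(L/s)


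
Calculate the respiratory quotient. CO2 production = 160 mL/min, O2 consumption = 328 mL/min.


RQ = VCO2 / VO2
RQ = 160 / 328
RQ = 0.4878


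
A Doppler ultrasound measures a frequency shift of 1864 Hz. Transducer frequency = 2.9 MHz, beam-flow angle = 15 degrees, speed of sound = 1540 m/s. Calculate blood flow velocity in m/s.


v = fd * c / (2 * f0 * cos(theta))
v = 1864 * 1540 / (2 * 2.9000e+06 * cos(15))
v = 0.5124 m/s


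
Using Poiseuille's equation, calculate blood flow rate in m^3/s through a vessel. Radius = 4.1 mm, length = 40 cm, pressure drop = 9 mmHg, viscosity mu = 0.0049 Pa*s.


Q = pi*r^4*dP / (8*mu*L)
r = 0.0041 m, L = 0.4 m
dP = 9 mmHg = 1199.898 Pa
Q = 6.7933e-05 m^3/s


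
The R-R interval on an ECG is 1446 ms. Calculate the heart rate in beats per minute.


HR = 60 / RR_interval(s)
RR = 1446 ms = 1.446 s
HR = 60 / 1.446 = 41.49 bpm


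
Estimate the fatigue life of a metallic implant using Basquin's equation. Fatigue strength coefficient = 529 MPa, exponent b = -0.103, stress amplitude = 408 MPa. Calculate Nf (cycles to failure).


sigma_a = sigma_f' * (2Nf)^b
2Nf = (sigma_a/sigma_f')^(1/b)
2Nf = (408/529)^(1/-0.103)
2Nf = 12.44807
Nf = 6.224


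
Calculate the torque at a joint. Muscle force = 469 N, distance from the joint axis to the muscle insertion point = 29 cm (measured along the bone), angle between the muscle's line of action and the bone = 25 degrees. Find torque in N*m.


Torque = F * d * sin(theta)   (moment arm = d*sin(theta))
d = 29 cm = 0.29 m
Torque = 469 * 0.29 * sin(25)
Torque = 57.48 N*m


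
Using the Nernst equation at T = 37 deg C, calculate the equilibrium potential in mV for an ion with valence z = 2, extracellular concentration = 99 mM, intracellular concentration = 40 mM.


E = (RT/(zF)) * ln(C_out/C_in)
T = 37 + 273.15 = 310.15 K
E = (8.314 * 310.15 / (2 * 96485)) * ln(99/40)
E = 12.11 mV


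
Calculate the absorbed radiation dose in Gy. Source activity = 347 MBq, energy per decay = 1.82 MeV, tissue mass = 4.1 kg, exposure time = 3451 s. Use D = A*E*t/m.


A = 347 MBq = 3.4700e+08 Bq
E = 1.82 MeV = 2.91564e-13 J
D = A*E*t/m = 3.4700e+08*2.91564e-13*3451/4.1
D = 0.08516 Gy


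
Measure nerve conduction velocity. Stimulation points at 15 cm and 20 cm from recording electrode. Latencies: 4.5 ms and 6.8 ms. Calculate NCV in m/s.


Distance = (20 - 15) / 100 = 0.05 m
dt = (6.8 - 4.5) / 1000 = 0.0023 s
NCV = dist / dt = 21.74 m/s


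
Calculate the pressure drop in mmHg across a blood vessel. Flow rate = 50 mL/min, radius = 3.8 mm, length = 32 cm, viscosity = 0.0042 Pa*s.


dP = 8*mu*L*Q / (pi*r^4)
Q = 50 mL/min = 8.33333e-07 m^3/s
dP = 13.678 Pa = 13.678 / 133.322 mmHg = 0.1026 mmHg


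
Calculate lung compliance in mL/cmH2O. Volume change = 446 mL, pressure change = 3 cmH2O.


C = dV / dP
C = 446 / 3
C = 148.7 mL/cmH2O


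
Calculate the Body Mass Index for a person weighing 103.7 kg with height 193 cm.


BMI = weight / height^2
height = 193 cm = 1.93 m
BMI = 103.7 / 1.93^2
BMI = 27.84 kg/m^2


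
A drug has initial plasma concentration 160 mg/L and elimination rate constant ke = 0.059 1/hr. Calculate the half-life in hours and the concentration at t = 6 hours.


t_half = ln(2) / ke = 0.693147 / 0.059 = 11.75 hr
C(t) = C0 * exp(-ke*t) = 160 * exp(-0.059*6)
C(6) = 112.3 mg/L


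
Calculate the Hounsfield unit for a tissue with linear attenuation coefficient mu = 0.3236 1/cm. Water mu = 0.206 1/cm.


HU = ((mu_tissue - mu_water) / mu_water) * 1000
HU = ((0.3236 - 0.206) / 0.206) * 1000
HU = 570.9


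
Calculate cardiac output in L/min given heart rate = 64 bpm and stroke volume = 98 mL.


CO = HR * SV
CO = 64 * 98 / 1000
CO = 6.272 L/min


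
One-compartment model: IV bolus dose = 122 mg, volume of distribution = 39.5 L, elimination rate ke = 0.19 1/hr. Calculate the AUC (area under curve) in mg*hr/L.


C0 = Dose/Vd = 122/39.5 = 3.08861 mg/L
AUC = C0/ke = 3.08861/0.19
AUC = 16.26 mg*hr/L


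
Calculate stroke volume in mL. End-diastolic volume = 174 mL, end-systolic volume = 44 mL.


SV = EDV - ESV
SV = 174 - 44
SV = 130 mL


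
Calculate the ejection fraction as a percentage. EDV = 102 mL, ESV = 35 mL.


SV = EDV - ESV = 102 - 35 = 67 mL
EF = SV/EDV * 100 = 67/102 * 100
EF = 65.69%


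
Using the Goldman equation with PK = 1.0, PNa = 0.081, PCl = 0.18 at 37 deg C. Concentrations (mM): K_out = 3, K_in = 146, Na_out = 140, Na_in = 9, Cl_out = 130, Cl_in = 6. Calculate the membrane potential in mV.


Vm = (RT/F)*ln((PK*Ko + PNa*Nao + PCl*Cli)/(PK*Ki + PNa*Nai + PCl*Clo))
Numer = 15.42, Denom = 170.129
Vm = -64.16 mV


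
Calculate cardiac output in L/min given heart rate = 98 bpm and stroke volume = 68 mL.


CO = HR * SV
CO = 98 * 68 / 1000
CO = 6.664 L/min


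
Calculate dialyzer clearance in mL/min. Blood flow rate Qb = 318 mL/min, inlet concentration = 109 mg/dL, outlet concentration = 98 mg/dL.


K = Qb * (Cb_in - Cb_out) / Cb_in
K = 318 * (109 - 98) / 109
K = 32.09 mL/min


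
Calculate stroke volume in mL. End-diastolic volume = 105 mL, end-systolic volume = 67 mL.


SV = EDV - ESV
SV = 105 - 67
SV = 38 mL


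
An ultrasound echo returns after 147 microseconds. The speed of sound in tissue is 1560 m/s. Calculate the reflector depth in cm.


depth = c * t / 2
t = 147 us = 1.4700e-04 s
depth = 1560 * 1.4700e-04 / 2
depth = 0.11466 m = 11.466 cm


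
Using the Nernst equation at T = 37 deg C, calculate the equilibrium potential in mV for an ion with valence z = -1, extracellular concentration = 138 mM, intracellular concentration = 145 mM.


E = (RT/(zF)) * ln(C_out/C_in)
T = 37 + 273.15 = 310.15 K
E = (8.314 * 310.15 / (-1 * 96485)) * ln(138/145)
E = 1.322 mV


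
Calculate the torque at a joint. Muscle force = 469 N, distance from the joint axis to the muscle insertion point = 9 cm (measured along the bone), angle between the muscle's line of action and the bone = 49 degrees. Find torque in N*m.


Torque = F * d * sin(theta)   (moment arm = d*sin(theta))
d = 9 cm = 0.09 m
Torque = 469 * 0.09 * sin(49)
Torque = 31.86 N*m


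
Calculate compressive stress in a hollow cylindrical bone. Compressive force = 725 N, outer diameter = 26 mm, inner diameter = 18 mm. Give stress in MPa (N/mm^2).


A = pi*(r_o^2 - r_i^2)
r_o = 13 mm, r_i = 9 mm
A = 276.46 mm^2
sigma = F/A = 725 / 276.46
sigma = 2.622 MPa


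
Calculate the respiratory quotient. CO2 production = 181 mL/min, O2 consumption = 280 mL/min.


RQ = VCO2 / VO2
RQ = 181 / 280
RQ = 0.6464


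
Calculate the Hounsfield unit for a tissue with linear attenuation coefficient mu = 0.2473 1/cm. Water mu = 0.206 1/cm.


HU = ((mu_tissue - mu_water) / mu_water) * 1000
HU = ((0.2473 - 0.206) / 0.206) * 1000
HU = 200.5


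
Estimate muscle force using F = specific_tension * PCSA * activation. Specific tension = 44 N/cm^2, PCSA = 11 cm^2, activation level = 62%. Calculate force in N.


F = sigma * PCSA * activation
F = 44 * 11 * 0.62
F = 300.1 N


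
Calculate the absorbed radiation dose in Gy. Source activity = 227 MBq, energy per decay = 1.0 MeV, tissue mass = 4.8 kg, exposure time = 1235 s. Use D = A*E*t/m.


A = 227 MBq = 2.2700e+08 Bq
E = 1.0 MeV = 1.602e-13 J
D = A*E*t/m = 2.2700e+08*1.602e-13*1235/4.8
D = 0.009357 Gy


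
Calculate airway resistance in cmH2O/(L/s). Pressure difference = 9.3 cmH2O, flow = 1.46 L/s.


R = dP / flow
R = 9.3 / 1.46
R = 6.37 cmH2O/(L/s)


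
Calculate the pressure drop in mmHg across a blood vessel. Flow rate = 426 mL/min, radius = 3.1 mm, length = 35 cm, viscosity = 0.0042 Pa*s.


dP = 8*mu*L*Q / (pi*r^4)
Q = 426 mL/min = 7.1e-06 m^3/s
dP = 287.786 Pa = 287.786 / 133.322 mmHg = 2.159 mmHg


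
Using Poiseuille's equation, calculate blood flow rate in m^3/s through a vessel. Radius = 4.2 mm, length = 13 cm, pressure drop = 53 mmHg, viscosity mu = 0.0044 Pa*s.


Q = pi*r^4*dP / (8*mu*L)
r = 0.0042 m, L = 0.13 m
dP = 53 mmHg = 7066.066 Pa
Q = 0.00151 m^3/s


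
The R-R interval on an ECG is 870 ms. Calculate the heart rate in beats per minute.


HR = 60 / RR_interval(s)
RR = 870 ms = 0.87 s
HR = 60 / 0.87 = 68.97 bpm


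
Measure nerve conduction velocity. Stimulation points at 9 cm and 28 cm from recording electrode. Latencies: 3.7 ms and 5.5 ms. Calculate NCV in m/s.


Distance = (28 - 9) / 100 = 0.19 m
dt = (5.5 - 3.7) / 1000 = 0.0018 s
NCV = dist / dt = 105.6 m/s


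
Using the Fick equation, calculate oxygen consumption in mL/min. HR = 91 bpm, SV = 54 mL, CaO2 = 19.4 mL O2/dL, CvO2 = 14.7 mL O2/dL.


CO = HR*SV = 91*54/1000 = 4.914 L/min
a-v O2 diff = 19.4 - 14.7 = 4.7 mL/dL
VO2 = CO * (CaO2-CvO2) * 10 dL/L
VO2 = 4.914 * 4.7 * 10
VO2 = 231 mL/min


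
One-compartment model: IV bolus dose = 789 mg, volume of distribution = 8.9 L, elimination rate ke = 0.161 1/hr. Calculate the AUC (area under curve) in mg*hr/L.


C0 = Dose/Vd = 789/8.9 = 88.6517 mg/L
AUC = C0/ke = 88.6517/0.161
AUC = 550.6 mg*hr/L


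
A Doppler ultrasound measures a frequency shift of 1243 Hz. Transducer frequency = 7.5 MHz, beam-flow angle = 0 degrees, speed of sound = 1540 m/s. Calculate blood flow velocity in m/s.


v = fd * c / (2 * f0 * cos(theta))
v = 1243 * 1540 / (2 * 7.5000e+06 * cos(0))
v = 0.1276 m/s


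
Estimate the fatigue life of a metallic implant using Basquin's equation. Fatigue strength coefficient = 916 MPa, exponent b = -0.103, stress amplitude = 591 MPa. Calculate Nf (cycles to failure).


sigma_a = sigma_f' * (2Nf)^b
2Nf = (sigma_a/sigma_f')^(1/b)
2Nf = (591/916)^(1/-0.103)
2Nf = 70.412606
Nf = 35.21


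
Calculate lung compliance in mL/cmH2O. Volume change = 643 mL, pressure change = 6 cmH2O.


C = dV / dP
C = 643 / 6
C = 107.2 mL/cmH2O


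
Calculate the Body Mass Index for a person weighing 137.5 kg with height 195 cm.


BMI = weight / height^2
height = 195 cm = 1.95 m
BMI = 137.5 / 1.95^2
BMI = 36.16 kg/m^2


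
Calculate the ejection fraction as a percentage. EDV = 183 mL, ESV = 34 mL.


SV = EDV - ESV = 183 - 34 = 149 mL
EF = SV/EDV * 100 = 149/183 * 100
EF = 81.42%


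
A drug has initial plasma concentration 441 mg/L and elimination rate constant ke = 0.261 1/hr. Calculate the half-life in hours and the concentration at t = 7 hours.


t_half = ln(2) / ke = 0.693147 / 0.261 = 2.656 hr
C(t) = C0 * exp(-ke*t) = 441 * exp(-0.261*7)
C(7) = 70.95 mg/L


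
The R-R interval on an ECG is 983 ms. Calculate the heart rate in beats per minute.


HR = 60 / RR_interval(s)
RR = 983 ms = 0.983 s
HR = 60 / 0.983 = 61.04 bpm


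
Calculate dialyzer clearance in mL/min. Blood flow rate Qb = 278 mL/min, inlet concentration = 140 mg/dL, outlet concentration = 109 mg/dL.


K = Qb * (Cb_in - Cb_out) / Cb_in
K = 278 * (140 - 109) / 140
K = 61.56 mL/min


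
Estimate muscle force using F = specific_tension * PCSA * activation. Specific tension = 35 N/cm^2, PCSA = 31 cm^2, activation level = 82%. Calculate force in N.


F = sigma * PCSA * activation
F = 35 * 31 * 0.82
F = 889.7 N


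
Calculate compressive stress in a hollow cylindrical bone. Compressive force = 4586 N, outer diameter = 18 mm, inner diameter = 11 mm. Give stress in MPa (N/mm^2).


A = pi*(r_o^2 - r_i^2)
r_o = 9 mm, r_i = 5.5 mm
A = 159.436 mm^2
sigma = F/A = 4586 / 159.436
sigma = 28.76 MPa


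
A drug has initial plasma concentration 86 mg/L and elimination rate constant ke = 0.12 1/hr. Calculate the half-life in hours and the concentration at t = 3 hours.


t_half = ln(2) / ke = 0.693147 / 0.12 = 5.776 hr
C(t) = C0 * exp(-ke*t) = 86 * exp(-0.12*3)
C(3) = 60 mg/L


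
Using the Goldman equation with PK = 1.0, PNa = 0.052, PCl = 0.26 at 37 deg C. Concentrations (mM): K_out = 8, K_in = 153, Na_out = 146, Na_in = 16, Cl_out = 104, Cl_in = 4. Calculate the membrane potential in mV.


Vm = (RT/F)*ln((PK*Ko + PNa*Nao + PCl*Cli)/(PK*Ki + PNa*Nai + PCl*Clo))
Numer = 16.632, Denom = 180.872
Vm = -63.78 mV


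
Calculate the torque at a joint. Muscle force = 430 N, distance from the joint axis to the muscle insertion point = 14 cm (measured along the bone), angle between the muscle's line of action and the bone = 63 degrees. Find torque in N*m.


Torque = F * d * sin(theta)   (moment arm = d*sin(theta))
d = 14 cm = 0.14 m
Torque = 430 * 0.14 * sin(63)
Torque = 53.64 N*m


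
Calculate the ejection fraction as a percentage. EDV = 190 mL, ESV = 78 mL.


SV = EDV - ESV = 190 - 78 = 112 mL
EF = SV/EDV * 100 = 112/190 * 100
EF = 58.95%


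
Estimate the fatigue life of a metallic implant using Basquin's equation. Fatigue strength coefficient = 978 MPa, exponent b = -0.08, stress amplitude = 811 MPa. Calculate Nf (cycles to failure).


sigma_a = sigma_f' * (2Nf)^b
2Nf = (sigma_a/sigma_f')^(1/b)
2Nf = (811/978)^(1/-0.08)
2Nf = 10.386638
Nf = 5.193


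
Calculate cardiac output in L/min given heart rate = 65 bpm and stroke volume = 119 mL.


CO = HR * SV
CO = 65 * 119 / 1000
CO = 7.735 L/min


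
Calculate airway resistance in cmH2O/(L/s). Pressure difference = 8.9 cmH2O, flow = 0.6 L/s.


R = dP / flow
R = 8.9 / 0.6
R = 14.83 cmH2O/(L/s)


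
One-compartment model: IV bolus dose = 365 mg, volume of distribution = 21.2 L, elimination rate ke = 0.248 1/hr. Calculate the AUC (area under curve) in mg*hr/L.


C0 = Dose/Vd = 365/21.2 = 17.217 mg/L
AUC = C0/ke = 17.217/0.248
AUC = 69.42 mg*hr/L


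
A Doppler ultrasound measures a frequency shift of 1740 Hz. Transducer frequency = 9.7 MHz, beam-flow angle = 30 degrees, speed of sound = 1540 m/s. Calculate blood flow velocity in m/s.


v = fd * c / (2 * f0 * cos(theta))
v = 1740 * 1540 / (2 * 9.7000e+06 * cos(30))
v = 0.1595 m/s


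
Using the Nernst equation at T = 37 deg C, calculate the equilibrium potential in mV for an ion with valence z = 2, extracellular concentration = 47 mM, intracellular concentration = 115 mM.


E = (RT/(zF)) * ln(C_out/C_in)
T = 37 + 273.15 = 310.15 K
E = (8.314 * 310.15 / (2 * 96485)) * ln(47/115)
E = -11.96 mV


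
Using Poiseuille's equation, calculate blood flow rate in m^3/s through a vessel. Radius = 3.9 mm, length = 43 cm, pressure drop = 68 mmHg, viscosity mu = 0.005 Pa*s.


Q = pi*r^4*dP / (8*mu*L)
r = 0.0039 m, L = 0.43 m
dP = 68 mmHg = 9065.896 Pa
Q = 3.8308e-04 m^3/s


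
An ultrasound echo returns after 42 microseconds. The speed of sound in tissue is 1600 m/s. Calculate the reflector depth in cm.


depth = c * t / 2
t = 42 us = 4.2000e-05 s
depth = 1600 * 4.2000e-05 / 2
depth = 0.0336 m = 3.36 cm


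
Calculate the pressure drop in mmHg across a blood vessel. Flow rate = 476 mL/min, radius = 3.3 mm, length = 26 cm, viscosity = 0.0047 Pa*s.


dP = 8*mu*L*Q / (pi*r^4)
Q = 476 mL/min = 7.93333e-06 m^3/s
dP = 208.167 Pa = 208.167 / 133.322 mmHg = 1.561 mmHg


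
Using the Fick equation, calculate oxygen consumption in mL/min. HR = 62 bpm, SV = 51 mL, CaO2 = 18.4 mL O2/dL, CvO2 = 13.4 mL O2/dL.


CO = HR*SV = 62*51/1000 = 3.162 L/min
a-v O2 diff = 18.4 - 13.4 = 5 mL/dL
VO2 = CO * (CaO2-CvO2) * 10 dL/L
VO2 = 3.162 * 5 * 10
VO2 = 158.1 mL/min


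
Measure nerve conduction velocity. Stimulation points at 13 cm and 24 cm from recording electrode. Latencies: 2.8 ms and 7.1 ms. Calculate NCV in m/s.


Distance = (24 - 13) / 100 = 0.11 m
dt = (7.1 - 2.8) / 1000 = 0.0043 s
NCV = dist / dt = 25.58 m/s


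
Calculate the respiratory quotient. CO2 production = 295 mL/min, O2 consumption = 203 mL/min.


RQ = VCO2 / VO2
RQ = 295 / 203
RQ = 1.453


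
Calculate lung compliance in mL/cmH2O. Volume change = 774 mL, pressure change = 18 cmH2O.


C = dV / dP
C = 774 / 18
C = 43 mL/cmH2O


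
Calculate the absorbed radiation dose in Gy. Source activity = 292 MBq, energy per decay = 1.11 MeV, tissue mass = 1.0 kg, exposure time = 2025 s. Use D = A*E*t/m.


A = 292 MBq = 2.9200e+08 Bq
E = 1.11 MeV = 1.77822e-13 J
D = A*E*t/m = 2.9200e+08*1.77822e-13*2025/1.0
D = 0.1051 Gy


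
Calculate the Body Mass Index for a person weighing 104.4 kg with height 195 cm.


BMI = weight / height^2
height = 195 cm = 1.95 m
BMI = 104.4 / 1.95^2
BMI = 27.46 kg/m^2


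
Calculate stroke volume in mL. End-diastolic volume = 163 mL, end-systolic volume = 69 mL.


SV = EDV - ESV
SV = 163 - 69
SV = 94 mL


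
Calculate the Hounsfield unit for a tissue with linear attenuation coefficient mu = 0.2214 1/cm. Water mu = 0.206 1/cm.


HU = ((mu_tissue - mu_water) / mu_water) * 1000
HU = ((0.2214 - 0.206) / 0.206) * 1000
HU = 74.76


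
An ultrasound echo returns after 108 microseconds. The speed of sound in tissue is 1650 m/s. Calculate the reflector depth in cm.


depth = c * t / 2
t = 108 us = 1.0800e-04 s
depth = 1650 * 1.0800e-04 / 2
depth = 0.0891 m = 8.91 cm


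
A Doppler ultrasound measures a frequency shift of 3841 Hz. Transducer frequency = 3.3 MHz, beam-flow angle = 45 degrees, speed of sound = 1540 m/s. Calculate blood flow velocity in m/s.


v = fd * c / (2 * f0 * cos(theta))
v = 3841 * 1540 / (2 * 3.3000e+06 * cos(45))
v = 1.267 m/s


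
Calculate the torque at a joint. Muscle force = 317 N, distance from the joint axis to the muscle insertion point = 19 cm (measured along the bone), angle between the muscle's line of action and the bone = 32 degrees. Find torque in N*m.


Torque = F * d * sin(theta)   (moment arm = d*sin(theta))
d = 19 cm = 0.19 m
Torque = 317 * 0.19 * sin(32)
Torque = 31.92 N*m


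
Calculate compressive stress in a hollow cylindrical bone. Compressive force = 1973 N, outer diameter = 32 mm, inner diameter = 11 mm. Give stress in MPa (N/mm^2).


A = pi*(r_o^2 - r_i^2)
r_o = 16 mm, r_i = 5.5 mm
A = 709.215 mm^2
sigma = F/A = 1973 / 709.215
sigma = 2.782 MPa


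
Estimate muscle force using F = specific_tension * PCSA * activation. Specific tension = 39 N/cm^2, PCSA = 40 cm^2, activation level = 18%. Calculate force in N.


F = sigma * PCSA * activation
F = 39 * 40 * 0.18
F = 280.8 N


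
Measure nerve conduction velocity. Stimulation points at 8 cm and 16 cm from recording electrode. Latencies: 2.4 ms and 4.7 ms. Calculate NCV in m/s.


Distance = (16 - 8) / 100 = 0.08 m
dt = (4.7 - 2.4) / 1000 = 0.0023 s
NCV = dist / dt = 34.78 m/s


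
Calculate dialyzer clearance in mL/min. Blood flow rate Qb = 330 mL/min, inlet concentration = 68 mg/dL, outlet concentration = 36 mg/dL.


K = Qb * (Cb_in - Cb_out) / Cb_in
K = 330 * (68 - 36) / 68
K = 155.3 mL/min


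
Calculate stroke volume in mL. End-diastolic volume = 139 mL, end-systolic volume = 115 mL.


SV = EDV - ESV
SV = 139 - 115
SV = 24 mL


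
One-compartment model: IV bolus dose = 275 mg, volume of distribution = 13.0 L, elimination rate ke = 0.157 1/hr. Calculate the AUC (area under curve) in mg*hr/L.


C0 = Dose/Vd = 275/13.0 = 21.1538 mg/L
AUC = C0/ke = 21.1538/0.157
AUC = 134.7 mg*hr/L


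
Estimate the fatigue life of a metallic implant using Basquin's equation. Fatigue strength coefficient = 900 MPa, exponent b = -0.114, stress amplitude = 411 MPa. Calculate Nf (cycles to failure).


sigma_a = sigma_f' * (2Nf)^b
2Nf = (sigma_a/sigma_f')^(1/b)
2Nf = (411/900)^(1/-0.114)
2Nf = 968.21308
Nf = 484.1


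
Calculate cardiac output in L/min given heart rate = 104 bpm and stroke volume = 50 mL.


CO = HR * SV
CO = 104 * 50 / 1000
CO = 5.2 L/min


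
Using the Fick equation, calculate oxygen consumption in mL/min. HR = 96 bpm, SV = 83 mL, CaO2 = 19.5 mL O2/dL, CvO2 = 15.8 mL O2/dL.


CO = HR*SV = 96*83/1000 = 7.968 L/min
a-v O2 diff = 19.5 - 15.8 = 3.7 mL/dL
VO2 = CO * (CaO2-CvO2) * 10 dL/L
VO2 = 7.968 * 3.7 * 10
VO2 = 294.8 mL/min


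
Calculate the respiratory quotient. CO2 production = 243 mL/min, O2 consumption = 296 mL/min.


RQ = VCO2 / VO2
RQ = 243 / 296
RQ = 0.8209


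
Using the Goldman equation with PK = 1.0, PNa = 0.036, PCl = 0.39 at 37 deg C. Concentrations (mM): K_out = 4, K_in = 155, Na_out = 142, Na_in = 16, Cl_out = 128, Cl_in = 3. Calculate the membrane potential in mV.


Vm = (RT/F)*ln((PK*Ko + PNa*Nao + PCl*Cli)/(PK*Ki + PNa*Nai + PCl*Clo))
Numer = 10.282, Denom = 205.496
Vm = -80.04 mV


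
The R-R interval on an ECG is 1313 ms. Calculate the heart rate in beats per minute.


HR = 60 / RR_interval(s)
RR = 1313 ms = 1.313 s
HR = 60 / 1.313 = 45.7 bpm


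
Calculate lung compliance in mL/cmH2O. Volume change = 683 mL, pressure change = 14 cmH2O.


C = dV / dP
C = 683 / 14
C = 48.79 mL/cmH2O


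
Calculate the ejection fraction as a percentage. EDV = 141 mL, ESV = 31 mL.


SV = EDV - ESV = 141 - 31 = 110 mL
EF = SV/EDV * 100 = 110/141 * 100
EF = 78.01%


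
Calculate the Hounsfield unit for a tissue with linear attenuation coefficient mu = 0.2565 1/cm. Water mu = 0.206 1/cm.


HU = ((mu_tissue - mu_water) / mu_water) * 1000
HU = ((0.2565 - 0.206) / 0.206) * 1000
HU = 245.1


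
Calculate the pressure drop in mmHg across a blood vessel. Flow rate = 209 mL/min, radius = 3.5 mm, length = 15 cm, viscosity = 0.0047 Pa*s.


dP = 8*mu*L*Q / (pi*r^4)
Q = 209 mL/min = 3.48333e-06 m^3/s
dP = 41.6727 Pa = 41.6727 / 133.322 mmHg = 0.3126 mmHg


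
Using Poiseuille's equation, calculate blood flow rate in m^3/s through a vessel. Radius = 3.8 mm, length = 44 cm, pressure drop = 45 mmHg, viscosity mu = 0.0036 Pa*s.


Q = pi*r^4*dP / (8*mu*L)
r = 0.0038 m, L = 0.44 m
dP = 45 mmHg = 5999.49 Pa
Q = 3.1014e-04 m^3/s


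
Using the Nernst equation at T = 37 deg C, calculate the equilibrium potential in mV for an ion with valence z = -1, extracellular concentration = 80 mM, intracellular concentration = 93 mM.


E = (RT/(zF)) * ln(C_out/C_in)
T = 37 + 273.15 = 310.15 K
E = (8.314 * 310.15 / (-1 * 96485)) * ln(80/93)
E = 4.024 mV


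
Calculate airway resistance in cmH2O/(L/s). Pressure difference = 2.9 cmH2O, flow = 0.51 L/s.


R = dP / flow
R = 2.9 / 0.51
R = 5.686 cmH2O/(L/s)


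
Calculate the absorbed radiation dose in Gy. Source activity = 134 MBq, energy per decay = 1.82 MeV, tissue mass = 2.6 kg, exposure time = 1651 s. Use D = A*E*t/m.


A = 134 MBq = 1.3400e+08 Bq
E = 1.82 MeV = 2.91564e-13 J
D = A*E*t/m = 1.3400e+08*2.91564e-13*1651/2.6
D = 0.02481 Gy


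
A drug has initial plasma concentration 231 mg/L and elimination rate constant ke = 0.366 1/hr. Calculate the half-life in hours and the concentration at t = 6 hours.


t_half = ln(2) / ke = 0.693147 / 0.366 = 1.894 hr
C(t) = C0 * exp(-ke*t) = 231 * exp(-0.366*6)
C(6) = 25.7 mg/L


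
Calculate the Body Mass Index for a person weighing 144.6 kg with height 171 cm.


BMI = weight / height^2
height = 171 cm = 1.71 m
BMI = 144.6 / 1.71^2
BMI = 49.45 kg/m^2


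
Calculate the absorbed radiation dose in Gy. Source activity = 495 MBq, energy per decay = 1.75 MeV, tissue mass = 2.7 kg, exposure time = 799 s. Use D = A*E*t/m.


A = 495 MBq = 4.9500e+08 Bq
E = 1.75 MeV = 2.8035e-13 J
D = A*E*t/m = 4.9500e+08*2.8035e-13*799/2.7
D = 0.04107 Gy


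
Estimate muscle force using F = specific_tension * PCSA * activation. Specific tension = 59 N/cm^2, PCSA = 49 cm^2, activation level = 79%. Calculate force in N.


F = sigma * PCSA * activation
F = 59 * 49 * 0.79
F = 2284 N


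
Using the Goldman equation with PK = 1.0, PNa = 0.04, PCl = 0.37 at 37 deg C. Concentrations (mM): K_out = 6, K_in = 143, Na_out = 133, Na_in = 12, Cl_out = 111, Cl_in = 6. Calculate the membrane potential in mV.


Vm = (RT/F)*ln((PK*Ko + PNa*Nao + PCl*Cli)/(PK*Ki + PNa*Nai + PCl*Clo))
Numer = 13.54, Denom = 184.55
Vm = -69.81 mV


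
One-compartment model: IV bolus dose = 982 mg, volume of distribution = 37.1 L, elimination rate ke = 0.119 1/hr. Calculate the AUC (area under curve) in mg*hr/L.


C0 = Dose/Vd = 982/37.1 = 26.469 mg/L
AUC = C0/ke = 26.469/0.119
AUC = 222.4 mg*hr/L


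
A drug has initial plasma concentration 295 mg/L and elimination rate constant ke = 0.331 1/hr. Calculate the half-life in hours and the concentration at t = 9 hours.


t_half = ln(2) / ke = 0.693147 / 0.331 = 2.094 hr
C(t) = C0 * exp(-ke*t) = 295 * exp(-0.331*9)
C(9) = 15 mg/L


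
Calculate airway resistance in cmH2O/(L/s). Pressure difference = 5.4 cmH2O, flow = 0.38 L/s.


R = dP / flow
R = 5.4 / 0.38
R = 14.21 cmH2O/(L/s)


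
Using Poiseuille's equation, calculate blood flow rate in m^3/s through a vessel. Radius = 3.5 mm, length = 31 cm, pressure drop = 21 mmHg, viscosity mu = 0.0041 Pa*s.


Q = pi*r^4*dP / (8*mu*L)
r = 0.0035 m, L = 0.31 m
dP = 21 mmHg = 2799.762 Pa
Q = 1.2981e-04 m^3/s


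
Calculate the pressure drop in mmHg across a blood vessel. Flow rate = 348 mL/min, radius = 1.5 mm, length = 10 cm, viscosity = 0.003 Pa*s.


dP = 8*mu*L*Q / (pi*r^4)
Q = 348 mL/min = 5.8e-06 m^3/s
dP = 875.234 Pa = 875.234 / 133.322 mmHg = 6.565 mmHg


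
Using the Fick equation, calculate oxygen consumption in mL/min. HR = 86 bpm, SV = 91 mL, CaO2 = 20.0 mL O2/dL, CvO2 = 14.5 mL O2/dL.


CO = HR*SV = 86*91/1000 = 7.826 L/min
a-v O2 diff = 20.0 - 14.5 = 5.5 mL/dL
VO2 = CO * (CaO2-CvO2) * 10 dL/L
VO2 = 7.826 * 5.5 * 10
VO2 = 430.4 mL/min


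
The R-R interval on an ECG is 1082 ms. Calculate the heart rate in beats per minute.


HR = 60 / RR_interval(s)
RR = 1082 ms = 1.082 s
HR = 60 / 1.082 = 55.45 bpm


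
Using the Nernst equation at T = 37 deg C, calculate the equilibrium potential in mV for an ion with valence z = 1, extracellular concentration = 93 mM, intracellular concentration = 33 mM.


E = (RT/(zF)) * ln(C_out/C_in)
T = 37 + 273.15 = 310.15 K
E = (8.314 * 310.15 / (1 * 96485)) * ln(93/33)
E = 27.69 mV


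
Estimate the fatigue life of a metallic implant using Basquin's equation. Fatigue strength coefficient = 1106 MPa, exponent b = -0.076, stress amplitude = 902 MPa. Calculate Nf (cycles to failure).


sigma_a = sigma_f' * (2Nf)^b
2Nf = (sigma_a/sigma_f')^(1/b)
2Nf = (902/1106)^(1/-0.076)
2Nf = 14.625577
Nf = 7.313


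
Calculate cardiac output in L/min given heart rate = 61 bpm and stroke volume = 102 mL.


CO = HR * SV
CO = 61 * 102 / 1000
CO = 6.222 L/min


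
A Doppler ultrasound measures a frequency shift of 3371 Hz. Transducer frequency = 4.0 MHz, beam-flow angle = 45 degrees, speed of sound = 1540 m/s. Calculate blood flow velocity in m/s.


v = fd * c / (2 * f0 * cos(theta))
v = 3371 * 1540 / (2 * 4.0000e+06 * cos(45))
v = 0.9177 m/s


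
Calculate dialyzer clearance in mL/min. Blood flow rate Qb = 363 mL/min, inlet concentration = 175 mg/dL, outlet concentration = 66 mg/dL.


K = Qb * (Cb_in - Cb_out) / Cb_in
K = 363 * (175 - 66) / 175
K = 226.1 mL/min


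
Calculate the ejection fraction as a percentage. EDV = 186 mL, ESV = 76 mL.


SV = EDV - ESV = 186 - 76 = 110 mL
EF = SV/EDV * 100 = 110/186 * 100
EF = 59.14%


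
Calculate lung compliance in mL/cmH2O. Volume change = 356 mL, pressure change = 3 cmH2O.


C = dV / dP
C = 356 / 3
C = 118.7 mL/cmH2O


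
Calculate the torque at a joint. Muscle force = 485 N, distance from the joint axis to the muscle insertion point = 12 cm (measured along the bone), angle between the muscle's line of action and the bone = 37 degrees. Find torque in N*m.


Torque = F * d * sin(theta)   (moment arm = d*sin(theta))
d = 12 cm = 0.12 m
Torque = 485 * 0.12 * sin(37)
Torque = 35.03 N*m
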